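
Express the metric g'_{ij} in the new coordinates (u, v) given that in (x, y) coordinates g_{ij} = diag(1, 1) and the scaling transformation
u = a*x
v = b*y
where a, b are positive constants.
Invert the transformation: x = u/a, y = v/b
g'_{ij} = (∂x^k/∂x'^i)(∂x^l/∂x'^j) g_{kl}; with g_{kl} = δ_{kl} this is Σ_k (∂x^k/∂x'^i)(∂x^k/∂x'^j).
Jacobian: ∂x/∂u = 1/a, ∂x/∂v = 0, ∂y/∂u = 0, ∂y/∂v = 1/b
g'_{uu} = (1/a)(1/a) + (0)(0) = 1/a^2
g'_{uv} = (1/a)(0) + (0)(1/b) = 0
g'_{vv} = (0)(0) + (1/b)(1/b) = 1/b^2
g'_{ij} = diag(1/a^2, 1/b^2)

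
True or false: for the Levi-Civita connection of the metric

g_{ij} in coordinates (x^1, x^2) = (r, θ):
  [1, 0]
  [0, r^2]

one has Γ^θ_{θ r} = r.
Γ^θ_{θ r} = (1/2) g^{θθ} (∂_θ g_{θr} + ∂_r g_{θθ} - ∂_θ g_{θr}) = (1/2)(1/r^2)((0) + (2*r) - (0)) = 1/r
This differs from the proposed value r.
False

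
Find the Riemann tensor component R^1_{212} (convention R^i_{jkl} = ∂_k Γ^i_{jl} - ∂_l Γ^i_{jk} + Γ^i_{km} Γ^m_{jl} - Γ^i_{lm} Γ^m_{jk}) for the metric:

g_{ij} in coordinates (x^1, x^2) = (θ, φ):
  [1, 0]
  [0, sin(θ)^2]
Non-zero Christoffel symbols (Γ^k_{ij} = Γ^k_{ji}):
Γ^θ_{φ φ} = -sin(2*θ)/2
Γ^φ_{θ φ} = 1/tan(θ)
R^θ_{φ θ φ} = ∂_θ Γ^θ_{φ φ} - ∂_φ Γ^θ_{φ θ} + Γ^θ_{θ m} Γ^m_{φ φ} - Γ^θ_{φ m} Γ^m_{φ θ}
  = (-cos(2*θ)) - (0) + (0) - (-cos(θ)^2) = sin(θ)^2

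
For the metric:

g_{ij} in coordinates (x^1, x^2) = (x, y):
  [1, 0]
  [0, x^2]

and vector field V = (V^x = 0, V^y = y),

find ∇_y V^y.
Non-zero Christoffel symbols:
Γ^x_{y y} = -x
Γ^y_{x y} = 1/x
∇_y V^y = ∂_y V^y + Γ^y_{y j} V^j
  = (1) + (1/x)(0) + (0)(y)
  = 1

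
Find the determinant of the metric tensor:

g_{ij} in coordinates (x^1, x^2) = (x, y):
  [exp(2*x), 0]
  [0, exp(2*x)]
For a 2×2 metric: det(g) = g_{11}·g_{22} - g_{12}·g_{21}
= (exp(2*x))·(exp(2*x)) - (0)·(0)
= exp(4*x) - 0
det(g) = exp(4*x)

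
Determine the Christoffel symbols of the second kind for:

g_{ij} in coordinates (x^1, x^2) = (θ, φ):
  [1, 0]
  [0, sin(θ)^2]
Using Γ^k_{ij} = (1/2) g^{km} (∂_i g_{mj} + ∂_j g_{mi} - ∂_m g_{ij}); the metric is diagonal, so only the m = k term contributes.
Non-zero symbols (using the symmetry Γ^k_{ij} = Γ^k_{ji}):
Γ^θ_{φ φ} = (1/2) g^{θθ} (∂_φ g_{θφ} + ∂_φ g_{θφ} - ∂_θ g_{φφ}) = (1/2)(1)((0) + (0) - (sin(2*θ))) = -sin(2*θ)/2
Γ^φ_{θ φ} = (1/2) g^{φφ} (∂_θ g_{φφ} + ∂_φ g_{φθ} - ∂_φ g_{θφ}) = (1/2)(1/sin(θ)^2)((sin(2*θ)) + (0) - (0)) = 1/tan(θ)
All other Christoffel symbols are zero.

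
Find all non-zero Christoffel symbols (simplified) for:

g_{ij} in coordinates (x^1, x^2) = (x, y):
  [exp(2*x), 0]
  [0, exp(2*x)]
Using Γ^k_{ij} = (1/2) g^{km} (∂_i g_{mj} + ∂_j g_{mi} - ∂_m g_{ij}); the metric is diagonal, so only the m = k term contributes.
Non-zero symbols (using the symmetry Γ^k_{ij} = Γ^k_{ji}):
Γ^x_{x x} = (1/2) g^{xx} (∂_x g_{xx} + ∂_x g_{xx} - ∂_x g_{xx}) = (1/2)(exp(-2*x))((2*exp(2*x)) + (2*exp(2*x)) - (2*exp(2*x))) = 1
Γ^x_{y y} = (1/2) g^{xx} (∂_y g_{xy} + ∂_y g_{xy} - ∂_x g_{yy}) = (1/2)(exp(-2*x))((0) + (0) - (2*exp(2*x))) = -1
Γ^y_{x y} = (1/2) g^{yy} (∂_x g_{yy} + ∂_y g_{yx} - ∂_y g_{xy}) = (1/2)(exp(-2*x))((2*exp(2*x)) + (0) - (0)) = 1
All other Christoffel symbols are zero.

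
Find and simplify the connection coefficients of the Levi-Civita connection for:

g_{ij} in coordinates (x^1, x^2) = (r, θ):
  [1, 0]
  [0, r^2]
Using Γ^k_{ij} = (1/2) g^{km} (∂_i g_{mj} + ∂_j g_{mi} - ∂_m g_{ij}); the metric is diagonal, so only the m = k term contributes.
Non-zero symbols (using the symmetry Γ^k_{ij} = Γ^k_{ji}):
Γ^r_{θ θ} = (1/2) g^{rr} (∂_θ g_{rθ} + ∂_θ g_{rθ} - ∂_r g_{θθ}) = (1/2)(1)((0) + (0) - (2*r)) = -r
Γ^θ_{r θ} = (1/2) g^{θθ} (∂_r g_{θθ} + ∂_θ g_{θr} - ∂_θ g_{rθ}) = (1/2)(1/r^2)((2*r) + (0) - (0)) = 1/r
All other Christoffel symbols are zero.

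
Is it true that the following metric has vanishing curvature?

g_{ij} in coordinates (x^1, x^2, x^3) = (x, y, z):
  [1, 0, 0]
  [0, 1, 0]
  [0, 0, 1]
All metric components are constant, so every Christoffel symbol vanishes and R^i_{jkl} = 0.
Yes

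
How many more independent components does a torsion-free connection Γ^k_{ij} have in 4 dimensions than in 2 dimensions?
Independent components in n dimensions: n × n(n+1)/2 = n^2(n+1)/2.
4D: 4 × 10 = 40
2D: 2 × 3 = 6
Difference = 40 - 6 = 34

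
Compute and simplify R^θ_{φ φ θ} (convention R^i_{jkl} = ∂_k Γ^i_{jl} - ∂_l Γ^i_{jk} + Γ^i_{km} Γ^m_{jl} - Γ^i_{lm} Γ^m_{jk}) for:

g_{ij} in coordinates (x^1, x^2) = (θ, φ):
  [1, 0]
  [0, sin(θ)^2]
Non-zero Christoffel symbols (Γ^k_{ij} = Γ^k_{ji}):
Γ^θ_{φ φ} = -sin(2*θ)/2
Γ^φ_{θ φ} = 1/tan(θ)
R^θ_{φ φ θ} = ∂_φ Γ^θ_{φ θ} - ∂_θ Γ^θ_{φ φ} + Γ^θ_{φ m} Γ^m_{φ θ} - Γ^θ_{θ m} Γ^m_{φ φ}
  = (0) - (-cos(2*θ)) + (-cos(θ)^2) - (0) = -sin(θ)^2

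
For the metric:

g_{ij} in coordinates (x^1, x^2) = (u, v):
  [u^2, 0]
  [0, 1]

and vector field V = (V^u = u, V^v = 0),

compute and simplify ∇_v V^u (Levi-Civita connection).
Non-zero Christoffel symbols:
Γ^u_{u u} = 1/u
∇_v V^u = ∂_v V^u + Γ^u_{v j} V^j
  = (0) + (0)(u) + (0)(0)
  = 0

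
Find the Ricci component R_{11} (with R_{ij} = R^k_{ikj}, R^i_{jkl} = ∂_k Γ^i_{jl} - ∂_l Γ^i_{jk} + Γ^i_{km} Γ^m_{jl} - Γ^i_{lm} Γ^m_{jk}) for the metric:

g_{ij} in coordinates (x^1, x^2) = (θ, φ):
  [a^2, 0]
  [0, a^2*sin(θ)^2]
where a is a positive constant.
Non-zero Christoffel symbols (Γ^k_{ij} = Γ^k_{ji}):
Γ^θ_{φ φ} = -sin(2*θ)/2
Γ^φ_{θ φ} = 1/tan(θ)
R^θ_{θ θ θ} = 0 (a repeated index in an antisymmetric pair)
R^φ_{θ φ θ} = ∂_φ Γ^φ_{θ θ} - ∂_θ Γ^φ_{θ φ} + Γ^φ_{φ m} Γ^m_{θ θ} - Γ^φ_{θ m} Γ^m_{θ φ}
  = (0) - (-1/sin(θ)^2) + (0) - (1/tan(θ)^2) = 1
R_{θθ} = R^θ_{θ θ θ} + R^φ_{θ φ θ} = (0) + (1) = 1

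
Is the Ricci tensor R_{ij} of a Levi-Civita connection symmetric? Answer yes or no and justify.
R_{ij} = R^k_{ikj}; the pair symmetry R_{kilj} = R_{ljki} gives R_{ij} = R_{ji}.
Yes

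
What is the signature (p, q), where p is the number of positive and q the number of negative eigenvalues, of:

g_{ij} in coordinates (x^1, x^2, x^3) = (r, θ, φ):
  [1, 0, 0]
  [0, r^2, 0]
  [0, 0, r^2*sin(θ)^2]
The metric is diagonal, so its eigenvalues are the diagonal entries: 1, r^2, r^2*sin(θ)^2 (at a generic point, where coordinate-dependent entries are positive).
3 positive, 0 negative.
(3, 0) - Riemannian (positive definite)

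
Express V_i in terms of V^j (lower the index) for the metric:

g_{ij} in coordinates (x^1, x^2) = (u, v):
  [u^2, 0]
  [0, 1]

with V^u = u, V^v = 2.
V_i = g_{ij} V^j:
V_u = (u^2)(u) + (0)(2) = u^3
V_v = (0)(u) + (1)(2) = 2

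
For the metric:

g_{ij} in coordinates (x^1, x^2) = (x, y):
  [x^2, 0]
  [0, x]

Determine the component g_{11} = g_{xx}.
With x^1 = x, x^2 = y, g_{11} = g_{xx} is the row-1, column-1 entry of the matrix.
g_{11} = x^2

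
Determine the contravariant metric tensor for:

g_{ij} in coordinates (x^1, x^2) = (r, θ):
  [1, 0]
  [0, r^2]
The metric is diagonal, so g^{ij} is diagonal with entries 1/g_{ii}: diag(1, 1/(r^2)).
g^{ij}:
  [1, 0]
  [0, 1/r^2]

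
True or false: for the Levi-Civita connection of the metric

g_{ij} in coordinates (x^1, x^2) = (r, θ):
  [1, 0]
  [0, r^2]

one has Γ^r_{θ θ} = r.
Γ^r_{θ θ} = (1/2) g^{rr} (∂_θ g_{rθ} + ∂_θ g_{rθ} - ∂_r g_{θθ}) = (1/2)(1)((0) + (0) - (2*r)) = -r
This differs from the proposed value r.
False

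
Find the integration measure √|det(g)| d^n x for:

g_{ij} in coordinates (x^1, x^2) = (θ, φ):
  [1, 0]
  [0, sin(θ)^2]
det(g) = sin(θ)^2
√|det(g)| = sin(θ) (taking 0 < θ < π so that |sin(θ)| = sin(θ))
Volume element: dV = sin(θ) dθ dφ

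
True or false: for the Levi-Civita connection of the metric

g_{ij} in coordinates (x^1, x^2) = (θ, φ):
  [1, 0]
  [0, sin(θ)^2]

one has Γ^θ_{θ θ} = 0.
Γ^θ_{θ θ} = (1/2) g^{θθ} (∂_θ g_{θθ} + ∂_θ g_{θθ} - ∂_θ g_{θθ}) = (1/2)(1)((0) + (0) - (0)) = 0
This equals the proposed value 0.
True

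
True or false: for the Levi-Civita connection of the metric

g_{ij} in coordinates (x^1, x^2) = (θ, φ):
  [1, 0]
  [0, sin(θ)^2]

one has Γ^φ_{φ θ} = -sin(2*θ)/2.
Γ^φ_{φ θ} = (1/2) g^{φφ} (∂_φ g_{φθ} + ∂_θ g_{φφ} - ∂_φ g_{φθ}) = (1/2)(1/sin(θ)^2)((0) + (sin(2*θ)) - (0)) = 1/tan(θ)
This differs from the proposed value -sin(2*θ)/2.
False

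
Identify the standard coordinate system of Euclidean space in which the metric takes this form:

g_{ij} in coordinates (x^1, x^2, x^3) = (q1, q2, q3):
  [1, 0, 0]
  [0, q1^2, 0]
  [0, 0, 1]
The line element ds^2 = dq1^2 + q1^2 dq2^2 + dq3^2 is dr^2 + r^2 dθ^2 + dz^2 with q1 = r, q2 = θ, q3 = z.
cylindrical coordinates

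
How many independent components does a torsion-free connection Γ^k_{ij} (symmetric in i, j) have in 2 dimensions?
Γ^k_{ij} has n choices for the upper index and n(n+1)/2 independent symmetric lower index pairs.
Total = 2 × 2×3/2 = 2 × 3 = 6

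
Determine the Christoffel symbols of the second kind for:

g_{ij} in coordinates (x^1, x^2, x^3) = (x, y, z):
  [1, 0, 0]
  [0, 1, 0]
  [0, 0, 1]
Using Γ^k_{ij} = (1/2) g^{km} (∂_i g_{mj} + ∂_j g_{mi} - ∂_m g_{ij}); the metric is diagonal, so only the m = k term contributes.
Every metric component is constant, so all ∂_m g_{ij} = 0 and every Christoffel symbol vanishes.
All Christoffel symbols are zero.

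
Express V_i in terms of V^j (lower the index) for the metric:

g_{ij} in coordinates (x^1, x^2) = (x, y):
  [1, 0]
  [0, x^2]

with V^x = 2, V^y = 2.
V_i = g_{ij} V^j:
V_x = (1)(2) + (0)(2) = 2
V_y = (0)(2) + (x^2)(2) = 2*x^2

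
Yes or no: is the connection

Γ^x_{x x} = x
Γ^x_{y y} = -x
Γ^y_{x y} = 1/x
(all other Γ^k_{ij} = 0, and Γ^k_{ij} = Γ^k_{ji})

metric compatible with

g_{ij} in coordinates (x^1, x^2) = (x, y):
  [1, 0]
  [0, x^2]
Using ∇_k g_{ij} = ∂_k g_{ij} - Γ^m_{ki} g_{mj} - Γ^m_{kj} g_{im}:
∇_x g_{xx} = (0) - (x) - (x) = -2*x ≠ 0
So the connection is not metric compatible (it is not the Levi-Civita connection).
No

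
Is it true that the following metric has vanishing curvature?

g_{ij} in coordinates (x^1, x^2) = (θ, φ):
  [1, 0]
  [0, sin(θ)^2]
Non-zero Christoffel symbols:
Γ^θ_{φ φ} = -sin(2*θ)/2
Γ^φ_{θ φ} = 1/tan(θ)
Ricci tensor: R_{θθ} = 1, R_{θφ} = 0, R_{φφ} = sin(θ)^2
The Ricci tensor is non-zero, so the Riemann tensor is non-zero: not flat.
No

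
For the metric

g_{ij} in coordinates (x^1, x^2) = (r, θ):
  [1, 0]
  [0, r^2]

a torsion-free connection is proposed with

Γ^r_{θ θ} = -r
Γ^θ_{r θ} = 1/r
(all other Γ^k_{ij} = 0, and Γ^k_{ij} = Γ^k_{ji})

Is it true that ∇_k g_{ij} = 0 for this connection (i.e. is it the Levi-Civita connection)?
Using ∇_k g_{ij} = ∂_k g_{ij} - Γ^m_{ki} g_{mj} - Γ^m_{kj} g_{im}:
e.g. ∇_r g_{θθ} = (2*r) - (r) - (r) = 0
Every component ∇_k g_{ij} vanishes: the connection is metric compatible.
Yes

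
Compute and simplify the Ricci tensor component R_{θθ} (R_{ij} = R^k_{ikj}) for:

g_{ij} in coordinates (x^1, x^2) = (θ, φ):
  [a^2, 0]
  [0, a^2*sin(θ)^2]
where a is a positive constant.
Non-zero Christoffel symbols (Γ^k_{ij} = Γ^k_{ji}):
Γ^θ_{φ φ} = -sin(2*θ)/2
Γ^φ_{θ φ} = 1/tan(θ)
R^θ_{θ θ θ} = 0 (a repeated index in an antisymmetric pair)
R^φ_{θ φ θ} = ∂_φ Γ^φ_{θ θ} - ∂_θ Γ^φ_{θ φ} + Γ^φ_{φ m} Γ^m_{θ θ} - Γ^φ_{θ m} Γ^m_{θ φ}
  = (0) - (-1/sin(θ)^2) + (0) - (1/tan(θ)^2) = 1
R_{θθ} = R^θ_{θ θ θ} + R^φ_{θ φ θ} = (0) + (1) = 1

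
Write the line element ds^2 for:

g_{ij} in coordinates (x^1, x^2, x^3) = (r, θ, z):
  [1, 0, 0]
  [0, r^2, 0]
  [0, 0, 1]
ds^2 = g_{ij} dx^i dx^j; only the non-zero components contribute.
ds^2 = dr^2 + r^2 dθ^2 + dz^2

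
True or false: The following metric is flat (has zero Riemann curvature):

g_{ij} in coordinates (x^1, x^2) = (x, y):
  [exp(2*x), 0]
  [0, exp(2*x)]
Non-zero Christoffel symbols:
Γ^x_{x x} = 1
Γ^x_{y y} = -1
Γ^y_{x y} = 1
Ricci tensor: R_{xx} = 0, R_{xy} = 0, R_{yy} = 0
All R_{ij} vanish; in 2 dimensions the Riemann tensor is fully determined by the Ricci tensor, so R^i_{jkl} = 0: the metric is flat (curvilinear coordinates on flat space).
True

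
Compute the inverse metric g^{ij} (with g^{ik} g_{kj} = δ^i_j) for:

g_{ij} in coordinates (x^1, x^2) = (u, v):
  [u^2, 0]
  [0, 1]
The metric is diagonal, so g^{ij} is diagonal with entries 1/g_{ii}: diag(1/(u^2), 1).
g^{ij}:
  [1/u^2, 0]
  [0, 1]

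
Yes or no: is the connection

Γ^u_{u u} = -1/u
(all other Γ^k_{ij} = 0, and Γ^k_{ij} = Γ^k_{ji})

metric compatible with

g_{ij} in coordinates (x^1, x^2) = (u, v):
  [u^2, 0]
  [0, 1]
Using ∇_k g_{ij} = ∂_k g_{ij} - Γ^m_{ki} g_{mj} - Γ^m_{kj} g_{im}:
∇_u g_{uu} = (2*u) - (-u) - (-u) = 4*u ≠ 0
So the connection is not metric compatible (it is not the Levi-Civita connection).
No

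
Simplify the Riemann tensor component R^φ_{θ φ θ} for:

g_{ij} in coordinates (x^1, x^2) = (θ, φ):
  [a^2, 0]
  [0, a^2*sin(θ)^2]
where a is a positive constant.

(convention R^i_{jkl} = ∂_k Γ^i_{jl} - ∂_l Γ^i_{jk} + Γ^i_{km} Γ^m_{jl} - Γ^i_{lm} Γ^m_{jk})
Non-zero Christoffel symbols (Γ^k_{ij} = Γ^k_{ji}):
Γ^θ_{φ φ} = -sin(2*θ)/2
Γ^φ_{θ φ} = 1/tan(θ)
R^φ_{θ φ θ} = ∂_φ Γ^φ_{θ θ} - ∂_θ Γ^φ_{θ φ} + Γ^φ_{φ m} Γ^m_{θ θ} - Γ^φ_{θ m} Γ^m_{θ φ}
  = (0) - (-1/sin(θ)^2) + (0) - (1/tan(θ)^2) = 1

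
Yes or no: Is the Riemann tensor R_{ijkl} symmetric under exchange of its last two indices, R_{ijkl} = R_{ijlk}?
It is antisymmetric in the last pair: R_{ijkl} = -R_{ijlk}.
No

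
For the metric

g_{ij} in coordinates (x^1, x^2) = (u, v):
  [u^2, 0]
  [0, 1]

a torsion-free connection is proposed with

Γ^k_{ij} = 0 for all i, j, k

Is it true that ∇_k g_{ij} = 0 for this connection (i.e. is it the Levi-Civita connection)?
Using ∇_k g_{ij} = ∂_k g_{ij} - Γ^m_{ki} g_{mj} - Γ^m_{kj} g_{im}:
∇_u g_{uu} = (2*u) - (0) - (0) = 2*u ≠ 0
So the connection is not metric compatible (it is not the Levi-Civita connection).
No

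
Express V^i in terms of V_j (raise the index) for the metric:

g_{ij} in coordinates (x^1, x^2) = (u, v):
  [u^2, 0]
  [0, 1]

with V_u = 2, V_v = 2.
Inverse metric (diagonal): g^{uu} = 1/u^2, g^{vv} = 1
V^i = g^{ij} V_j:
V^u = (1/u^2)(2) + (0)(2) = 2/u^2
V^v = (0)(2) + (1)(2) = 2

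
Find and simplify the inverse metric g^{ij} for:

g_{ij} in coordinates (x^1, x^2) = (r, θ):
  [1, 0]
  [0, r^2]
The metric is diagonal, so g^{ij} is diagonal with entries 1/g_{ii}: diag(1, 1/(r^2)).
g^{ij}:
  [1, 0]
  [0, 1/r^2]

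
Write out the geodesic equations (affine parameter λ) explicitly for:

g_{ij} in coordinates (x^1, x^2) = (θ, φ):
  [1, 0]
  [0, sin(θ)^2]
Geodesic equation: d^2x^k/dλ^2 + Γ^k_{ij} (dx^i/dλ)(dx^j/dλ) = 0.
Non-zero Christoffel symbols:
Γ^θ_{φ φ} = -sin(2*θ)/2
Γ^φ_{θ φ} = 1/tan(θ)
Substituting (the symmetric pair Γ^k_{ij}, Γ^k_{ji} combines into a factor 2):
d^2θ/dλ^2 - (sin(2*θ)/2) (dφ/dλ)^2 = 0
d^2φ/dλ^2 + (2/tan(θ)) (dθ/dλ)(dφ/dλ) = 0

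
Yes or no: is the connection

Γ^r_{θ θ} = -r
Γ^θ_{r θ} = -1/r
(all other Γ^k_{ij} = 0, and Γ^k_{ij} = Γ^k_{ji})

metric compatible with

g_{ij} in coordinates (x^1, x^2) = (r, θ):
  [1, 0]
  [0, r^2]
Using ∇_k g_{ij} = ∂_k g_{ij} - Γ^m_{ki} g_{mj} - Γ^m_{kj} g_{im}:
∇_r g_{θθ} = (2*r) - (-r) - (-r) = 4*r ≠ 0
So the connection is not metric compatible (it is not the Levi-Civita connection).
No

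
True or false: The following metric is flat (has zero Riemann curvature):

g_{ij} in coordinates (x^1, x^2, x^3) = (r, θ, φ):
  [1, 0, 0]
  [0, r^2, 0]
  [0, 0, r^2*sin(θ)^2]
Non-zero Christoffel symbols:
Γ^r_{θ θ} = -r
Γ^r_{φ φ} = -r*sin(θ)^2
Γ^θ_{r θ} = 1/r
Γ^θ_{φ φ} = -sin(2*θ)/2
Γ^φ_{r φ} = 1/r
Γ^φ_{θ φ} = 1/tan(θ)
Ricci tensor: R_{rr} = 0, R_{rθ} = 0, R_{rφ} = 0, R_{θθ} = 0, R_{θφ} = 0, R_{φφ} = 0
All R_{ij} vanish; in 3 dimensions the Riemann tensor is fully determined by the Ricci tensor, so R^i_{jkl} = 0: the metric is flat (curvilinear coordinates on flat space).
True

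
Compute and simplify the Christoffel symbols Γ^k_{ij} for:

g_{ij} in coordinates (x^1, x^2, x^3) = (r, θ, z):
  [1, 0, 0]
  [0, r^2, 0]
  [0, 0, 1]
Using Γ^k_{ij} = (1/2) g^{km} (∂_i g_{mj} + ∂_j g_{mi} - ∂_m g_{ij}); the metric is diagonal, so only the m = k term contributes.
Non-zero symbols (using the symmetry Γ^k_{ij} = Γ^k_{ji}):
Γ^r_{θ θ} = (1/2) g^{rr} (∂_θ g_{rθ} + ∂_θ g_{rθ} - ∂_r g_{θθ}) = (1/2)(1)((0) + (0) - (2*r)) = -r
Γ^θ_{r θ} = (1/2) g^{θθ} (∂_r g_{θθ} + ∂_θ g_{θr} - ∂_θ g_{rθ}) = (1/2)(1/r^2)((2*r) + (0) - (0)) = 1/r
All other Christoffel symbols are zero.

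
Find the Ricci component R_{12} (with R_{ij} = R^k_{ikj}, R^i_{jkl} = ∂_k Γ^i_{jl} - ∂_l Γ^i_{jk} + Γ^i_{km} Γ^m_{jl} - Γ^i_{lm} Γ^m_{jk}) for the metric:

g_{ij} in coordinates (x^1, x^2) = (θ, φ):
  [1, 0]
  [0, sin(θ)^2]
Non-zero Christoffel symbols (Γ^k_{ij} = Γ^k_{ji}):
Γ^θ_{φ φ} = -sin(2*θ)/2
Γ^φ_{θ φ} = 1/tan(θ)
R^θ_{θ θ φ} = 0 (a repeated index in an antisymmetric pair)
R^φ_{θ φ φ} = 0 (a repeated index in an antisymmetric pair)
R_{θφ} = R^θ_{θ θ φ} + R^φ_{θ φ φ} = (0) + (0) = 0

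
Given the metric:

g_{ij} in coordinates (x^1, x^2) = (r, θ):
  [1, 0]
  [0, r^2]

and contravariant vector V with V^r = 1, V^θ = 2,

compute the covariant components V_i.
V_i = g_{ij} V^j:
V_r = (1)(1) + (0)(2) = 1
V_θ = (0)(1) + (r^2)(2) = 2*r^2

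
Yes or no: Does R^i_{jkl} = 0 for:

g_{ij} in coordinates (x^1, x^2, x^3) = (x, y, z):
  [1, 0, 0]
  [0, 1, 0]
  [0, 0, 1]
All metric components are constant, so every Christoffel symbol vanishes and R^i_{jkl} = 0.
Yes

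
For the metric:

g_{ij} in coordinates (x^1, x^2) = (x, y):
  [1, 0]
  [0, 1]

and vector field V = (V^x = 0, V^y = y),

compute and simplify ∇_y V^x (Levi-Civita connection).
All Christoffel symbols are zero.
∇_y V^x = ∂_y V^x + Γ^x_{y j} V^j
  = (0) + (0)(0) + (0)(y)
  = 0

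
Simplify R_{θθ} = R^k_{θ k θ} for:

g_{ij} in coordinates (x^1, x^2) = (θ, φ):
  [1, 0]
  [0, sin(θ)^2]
Non-zero Christoffel symbols (Γ^k_{ij} = Γ^k_{ji}):
Γ^θ_{φ φ} = -sin(2*θ)/2
Γ^φ_{θ φ} = 1/tan(θ)
R^θ_{θ θ θ} = 0 (a repeated index in an antisymmetric pair)
R^φ_{θ φ θ} = ∂_φ Γ^φ_{θ θ} - ∂_θ Γ^φ_{θ φ} + Γ^φ_{φ m} Γ^m_{θ θ} - Γ^φ_{θ m} Γ^m_{θ φ}
  = (0) - (-1/sin(θ)^2) + (0) - (1/tan(θ)^2) = 1
R_{θθ} = R^θ_{θ θ θ} + R^φ_{θ φ θ} = (0) + (1) = 1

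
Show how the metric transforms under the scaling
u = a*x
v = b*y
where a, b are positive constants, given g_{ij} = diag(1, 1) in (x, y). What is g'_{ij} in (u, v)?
Invert the transformation: x = u/a, y = v/b
g'_{ij} = (∂x^k/∂x'^i)(∂x^l/∂x'^j) g_{kl}; with g_{kl} = δ_{kl} this is Σ_k (∂x^k/∂x'^i)(∂x^k/∂x'^j).
Jacobian: ∂x/∂u = 1/a, ∂x/∂v = 0, ∂y/∂u = 0, ∂y/∂v = 1/b
g'_{uu} = (1/a)(1/a) + (0)(0) = 1/a^2
g'_{uv} = (1/a)(0) + (0)(1/b) = 0
g'_{vv} = (0)(0) + (1/b)(1/b) = 1/b^2
g'_{ij} = diag(1/a^2, 1/b^2)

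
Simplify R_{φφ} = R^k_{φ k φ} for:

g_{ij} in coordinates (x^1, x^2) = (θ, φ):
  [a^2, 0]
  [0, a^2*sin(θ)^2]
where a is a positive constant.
Non-zero Christoffel symbols (Γ^k_{ij} = Γ^k_{ji}):
Γ^θ_{φ φ} = -sin(2*θ)/2
Γ^φ_{θ φ} = 1/tan(θ)
R^θ_{φ θ φ} = ∂_θ Γ^θ_{φ φ} - ∂_φ Γ^θ_{φ θ} + Γ^θ_{θ m} Γ^m_{φ φ} - Γ^θ_{φ m} Γ^m_{φ θ}
  = (-cos(2*θ)) - (0) + (0) - (-cos(θ)^2) = sin(θ)^2
R^φ_{φ φ φ} = 0 (a repeated index in an antisymmetric pair)
R_{φφ} = R^θ_{φ θ φ} + R^φ_{φ φ φ} = (sin(θ)^2) + (0) = sin(θ)^2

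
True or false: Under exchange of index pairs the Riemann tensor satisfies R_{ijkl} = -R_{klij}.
The pair-exchange symmetry has a plus sign: R_{ijkl} = +R_{klij}.
False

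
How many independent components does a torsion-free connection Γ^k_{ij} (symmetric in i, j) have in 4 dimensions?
Γ^k_{ij} has n choices for the upper index and n(n+1)/2 independent symmetric lower index pairs.
Total = 4 × 4×5/2 = 4 × 10 = 40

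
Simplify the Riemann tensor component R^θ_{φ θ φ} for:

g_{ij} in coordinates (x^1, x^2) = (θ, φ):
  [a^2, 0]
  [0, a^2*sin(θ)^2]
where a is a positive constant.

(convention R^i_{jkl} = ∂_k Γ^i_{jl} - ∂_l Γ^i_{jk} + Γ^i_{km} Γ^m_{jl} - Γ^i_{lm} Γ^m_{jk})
Non-zero Christoffel symbols (Γ^k_{ij} = Γ^k_{ji}):
Γ^θ_{φ φ} = -sin(2*θ)/2
Γ^φ_{θ φ} = 1/tan(θ)
R^θ_{φ θ φ} = ∂_θ Γ^θ_{φ φ} - ∂_φ Γ^θ_{φ θ} + Γ^θ_{θ m} Γ^m_{φ φ} - Γ^θ_{φ m} Γ^m_{φ θ}
  = (-cos(2*θ)) - (0) + (0) - (-cos(θ)^2) = sin(θ)^2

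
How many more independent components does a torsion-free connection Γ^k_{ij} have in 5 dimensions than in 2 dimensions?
Independent components in n dimensions: n × n(n+1)/2 = n^2(n+1)/2.
5D: 5 × 15 = 75
2D: 2 × 3 = 6
Difference = 75 - 6 = 69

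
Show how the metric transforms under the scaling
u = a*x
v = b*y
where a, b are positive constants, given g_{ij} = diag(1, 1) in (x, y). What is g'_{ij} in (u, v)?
Invert the transformation: x = u/a, y = v/b
g'_{ij} = (∂x^k/∂x'^i)(∂x^l/∂x'^j) g_{kl}; with g_{kl} = δ_{kl} this is Σ_k (∂x^k/∂x'^i)(∂x^k/∂x'^j).
Jacobian: ∂x/∂u = 1/a, ∂x/∂v = 0, ∂y/∂u = 0, ∂y/∂v = 1/b
g'_{uu} = (1/a)(1/a) + (0)(0) = 1/a^2
g'_{uv} = (1/a)(0) + (0)(1/b) = 0
g'_{vv} = (0)(0) + (1/b)(1/b) = 1/b^2
g'_{ij} = diag(1/a^2, 1/b^2)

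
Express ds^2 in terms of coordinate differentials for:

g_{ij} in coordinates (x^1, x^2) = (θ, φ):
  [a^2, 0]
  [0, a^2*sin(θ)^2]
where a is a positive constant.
ds^2 = g_{ij} dx^i dx^j; only the non-zero components contribute.
ds^2 = a^2 dθ^2 + a^2*sin(θ)^2 dφ^2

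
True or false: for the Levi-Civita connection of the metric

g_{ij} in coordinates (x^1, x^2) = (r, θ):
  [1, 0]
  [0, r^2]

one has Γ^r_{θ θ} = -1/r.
Γ^r_{θ θ} = (1/2) g^{rr} (∂_θ g_{rθ} + ∂_θ g_{rθ} - ∂_r g_{θθ}) = (1/2)(1)((0) + (0) - (2*r)) = -r
This differs from the proposed value -1/r.
False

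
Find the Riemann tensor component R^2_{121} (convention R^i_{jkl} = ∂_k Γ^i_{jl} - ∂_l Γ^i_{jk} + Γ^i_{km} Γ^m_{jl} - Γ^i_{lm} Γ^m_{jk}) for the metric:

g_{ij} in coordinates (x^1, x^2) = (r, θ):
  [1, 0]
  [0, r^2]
Non-zero Christoffel symbols (Γ^k_{ij} = Γ^k_{ji}):
Γ^r_{θ θ} = -r
Γ^θ_{r θ} = 1/r
R^θ_{r θ r} = ∂_θ Γ^θ_{r r} - ∂_r Γ^θ_{r θ} + Γ^θ_{θ m} Γ^m_{r r} - Γ^θ_{r m} Γ^m_{r θ}
  = (0) - (-1/r^2) + (0) - (1/r^2) = 0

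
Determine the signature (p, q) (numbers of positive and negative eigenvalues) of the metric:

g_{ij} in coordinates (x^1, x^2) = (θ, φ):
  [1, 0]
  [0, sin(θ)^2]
The metric is diagonal, so its eigenvalues are the diagonal entries: 1, sin(θ)^2 (at a generic point, where coordinate-dependent entries are positive).
2 positive, 0 negative.
(2, 0) - Riemannian (positive definite)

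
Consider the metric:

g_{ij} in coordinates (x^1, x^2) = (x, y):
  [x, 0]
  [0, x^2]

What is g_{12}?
With x^1 = x, x^2 = y, g_{12} = g_{xy} is the row-1, column-2 entry of the matrix.
g_{12} = 0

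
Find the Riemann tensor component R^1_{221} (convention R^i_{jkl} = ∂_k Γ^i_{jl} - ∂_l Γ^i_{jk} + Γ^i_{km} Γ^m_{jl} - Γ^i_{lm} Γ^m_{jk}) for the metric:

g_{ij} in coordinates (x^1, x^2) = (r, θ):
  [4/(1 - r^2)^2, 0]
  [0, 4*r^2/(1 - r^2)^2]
Non-zero Christoffel symbols (Γ^k_{ij} = Γ^k_{ji}):
Γ^r_{r r} = 2*r/(1 - r^2)
Γ^r_{θ θ} = (r^3 + r)/(r^2 - 1)
Γ^θ_{r θ} = (-r^2 - 1)/(r^3 - r)
R^r_{θ θ r} = ∂_θ Γ^r_{θ r} - ∂_r Γ^r_{θ θ} + Γ^r_{θ m} Γ^m_{θ r} - Γ^r_{r m} Γ^m_{θ θ}
  = (0) - ((r^4 - 4*r^2 - 1)/(r^2 - 1)^2) + (-(r^2 + 1)^2/(r^2 - 1)^2) - (-2*r^2*(r^2 + 1)/(r^2 - 1)^2) = 4*r^2/(r^2 - 1)^2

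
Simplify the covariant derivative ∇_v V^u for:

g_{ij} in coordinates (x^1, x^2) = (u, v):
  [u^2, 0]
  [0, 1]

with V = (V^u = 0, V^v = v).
Non-zero Christoffel symbols:
Γ^u_{u u} = 1/u
∇_v V^u = ∂_v V^u + Γ^u_{v j} V^j
  = (0) + (0)(0) + (0)(v)
  = 0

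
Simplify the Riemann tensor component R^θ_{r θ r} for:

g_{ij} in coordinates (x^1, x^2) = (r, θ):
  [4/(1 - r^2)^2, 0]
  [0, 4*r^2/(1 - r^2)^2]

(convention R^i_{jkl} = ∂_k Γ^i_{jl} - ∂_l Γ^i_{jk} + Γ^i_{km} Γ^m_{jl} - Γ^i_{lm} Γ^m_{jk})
Non-zero Christoffel symbols (Γ^k_{ij} = Γ^k_{ji}):
Γ^r_{r r} = 2*r/(1 - r^2)
Γ^r_{θ θ} = (r^3 + r)/(r^2 - 1)
Γ^θ_{r θ} = (-r^2 - 1)/(r^3 - r)
R^θ_{r θ r} = ∂_θ Γ^θ_{r r} - ∂_r Γ^θ_{r θ} + Γ^θ_{θ m} Γ^m_{r r} - Γ^θ_{r m} Γ^m_{r θ}
  = (0) - ((r^4 + 4*r^2 - 1)/(r^3 - r)^2) + (2*(r^2 + 1)/(r^2 - 1)^2) - ((r^2 + 1)^2/(r^3 - r)^2) = -4/(r^2 - 1)^2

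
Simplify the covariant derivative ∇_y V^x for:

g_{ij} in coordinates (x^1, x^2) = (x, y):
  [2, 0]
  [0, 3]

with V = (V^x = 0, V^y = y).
All Christoffel symbols are zero.
∇_y V^x = ∂_y V^x + Γ^x_{y j} V^j
  = (0) + (0)(0) + (0)(y)
  = 0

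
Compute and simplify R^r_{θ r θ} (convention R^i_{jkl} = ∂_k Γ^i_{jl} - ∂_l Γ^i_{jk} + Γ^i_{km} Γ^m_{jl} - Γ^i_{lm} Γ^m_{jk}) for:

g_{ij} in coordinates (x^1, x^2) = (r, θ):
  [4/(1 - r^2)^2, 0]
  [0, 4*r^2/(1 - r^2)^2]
Non-zero Christoffel symbols (Γ^k_{ij} = Γ^k_{ji}):
Γ^r_{r r} = 2*r/(1 - r^2)
Γ^r_{θ θ} = (r^3 + r)/(r^2 - 1)
Γ^θ_{r θ} = (-r^2 - 1)/(r^3 - r)
R^r_{θ r θ} = ∂_r Γ^r_{θ θ} - ∂_θ Γ^r_{θ r} + Γ^r_{r m} Γ^m_{θ θ} - Γ^r_{θ m} Γ^m_{θ r}
  = ((r^4 - 4*r^2 - 1)/(r^2 - 1)^2) - (0) + (-2*r^2*(r^2 + 1)/(r^2 - 1)^2) - (-(r^2 + 1)^2/(r^2 - 1)^2) = -4*r^2/(r^2 - 1)^2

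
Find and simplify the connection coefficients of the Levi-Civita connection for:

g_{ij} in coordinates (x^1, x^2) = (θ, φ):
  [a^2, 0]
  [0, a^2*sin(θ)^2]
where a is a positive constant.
Using Γ^k_{ij} = (1/2) g^{km} (∂_i g_{mj} + ∂_j g_{mi} - ∂_m g_{ij}); the metric is diagonal, so only the m = k term contributes.
Non-zero symbols (using the symmetry Γ^k_{ij} = Γ^k_{ji}):
Γ^θ_{φ φ} = (1/2) g^{θθ} (∂_φ g_{θφ} + ∂_φ g_{θφ} - ∂_θ g_{φφ}) = (1/2)(1/a^2)((0) + (0) - (a^2*sin(2*θ))) = -sin(2*θ)/2
Γ^φ_{θ φ} = (1/2) g^{φφ} (∂_θ g_{φφ} + ∂_φ g_{φθ} - ∂_φ g_{θφ}) = (1/2)(1/(a^2*sin(θ)^2))((a^2*sin(2*θ)) + (0) - (0)) = 1/tan(θ)
All other Christoffel symbols are zero.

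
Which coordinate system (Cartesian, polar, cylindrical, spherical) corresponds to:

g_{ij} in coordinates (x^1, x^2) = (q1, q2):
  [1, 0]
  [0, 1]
All components are constant and the metric is the identity, i.e. orthonormal rectilinear coordinates.
Cartesian (2D) coordinates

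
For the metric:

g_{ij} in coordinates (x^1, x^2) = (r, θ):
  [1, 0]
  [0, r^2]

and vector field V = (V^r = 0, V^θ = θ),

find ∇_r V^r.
Non-zero Christoffel symbols:
Γ^r_{θ θ} = -r
Γ^θ_{r θ} = 1/r
∇_r V^r = ∂_r V^r + Γ^r_{r j} V^j
  = (0) + (0)(0) + (0)(θ)
  = 0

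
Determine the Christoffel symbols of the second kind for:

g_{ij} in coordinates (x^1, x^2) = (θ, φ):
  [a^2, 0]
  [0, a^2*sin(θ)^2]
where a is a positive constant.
Using Γ^k_{ij} = (1/2) g^{km} (∂_i g_{mj} + ∂_j g_{mi} - ∂_m g_{ij}); the metric is diagonal, so only the m = k term contributes.
Non-zero symbols (using the symmetry Γ^k_{ij} = Γ^k_{ji}):
Γ^θ_{φ φ} = (1/2) g^{θθ} (∂_φ g_{θφ} + ∂_φ g_{θφ} - ∂_θ g_{φφ}) = (1/2)(1/a^2)((0) + (0) - (a^2*sin(2*θ))) = -sin(2*θ)/2
Γ^φ_{θ φ} = (1/2) g^{φφ} (∂_θ g_{φφ} + ∂_φ g_{φθ} - ∂_φ g_{θφ}) = (1/2)(1/(a^2*sin(θ)^2))((a^2*sin(2*θ)) + (0) - (0)) = 1/tan(θ)
All other Christoffel symbols are zero.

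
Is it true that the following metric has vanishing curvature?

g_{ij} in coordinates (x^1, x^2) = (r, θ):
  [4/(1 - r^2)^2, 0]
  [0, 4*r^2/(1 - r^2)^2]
Non-zero Christoffel symbols:
Γ^r_{r r} = 2*r/(1 - r^2)
Γ^r_{θ θ} = (r^3 + r)/(r^2 - 1)
Γ^θ_{r θ} = (-r^2 - 1)/(r^3 - r)
Ricci tensor: R_{rr} = -4/(r^2 - 1)^2, R_{rθ} = 0, R_{θθ} = -4*r^2/(r^2 - 1)^2
The Ricci tensor is non-zero, so the Riemann tensor is non-zero: not flat.
No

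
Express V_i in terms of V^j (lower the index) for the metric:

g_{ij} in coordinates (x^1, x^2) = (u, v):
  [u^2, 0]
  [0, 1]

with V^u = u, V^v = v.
V_i = g_{ij} V^j:
V_u = (u^2)(u) + (0)(v) = u^3
V_v = (0)(u) + (1)(v) = v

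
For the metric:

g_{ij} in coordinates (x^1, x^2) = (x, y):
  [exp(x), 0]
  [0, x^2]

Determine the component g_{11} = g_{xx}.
With x^1 = x, x^2 = y, g_{11} = g_{xx} is the row-1, column-1 entry of the matrix.
g_{11} = exp(x)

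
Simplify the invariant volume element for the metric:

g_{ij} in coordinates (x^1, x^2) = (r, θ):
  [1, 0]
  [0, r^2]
det(g) = r^2
√|det(g)| = r
Volume element: dV = r dr dθ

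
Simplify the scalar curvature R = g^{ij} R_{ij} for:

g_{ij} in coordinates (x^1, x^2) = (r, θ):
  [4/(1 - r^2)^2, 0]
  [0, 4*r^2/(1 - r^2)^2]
Non-zero Christoffel symbols (Γ^k_{ij} = Γ^k_{ji}):
Γ^r_{r r} = 2*r/(1 - r^2)
Γ^r_{θ θ} = (r^3 + r)/(r^2 - 1)
Γ^θ_{r θ} = (-r^2 - 1)/(r^3 - r)
Ricci tensor (R_{ij} = R^k_{ikj}): R_{rr} = -4/(r^2 - 1)^2, R_{rθ} = 0, R_{θθ} = -4*r^2/(r^2 - 1)^2
Inverse metric: g^{rr} = (1 - r^2)^2/4, g^{θθ} = (1 - r^2)^2/(4*r^2)
R = g^{ij} R_{ij} = ((1 - r^2)^2/4)(-4/(r^2 - 1)^2) + ((1 - r^2)^2/(4*r^2))(-4*r^2/(r^2 - 1)^2) = -2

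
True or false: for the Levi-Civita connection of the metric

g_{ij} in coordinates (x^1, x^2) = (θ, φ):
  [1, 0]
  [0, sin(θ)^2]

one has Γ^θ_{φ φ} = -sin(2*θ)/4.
Γ^θ_{φ φ} = (1/2) g^{θθ} (∂_φ g_{θφ} + ∂_φ g_{θφ} - ∂_θ g_{φφ}) = (1/2)(1)((0) + (0) - (sin(2*θ))) = -sin(2*θ)/2
This differs from the proposed value -sin(2*θ)/4.
False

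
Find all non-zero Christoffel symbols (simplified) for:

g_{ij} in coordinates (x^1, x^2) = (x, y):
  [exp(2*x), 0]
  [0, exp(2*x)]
Using Γ^k_{ij} = (1/2) g^{km} (∂_i g_{mj} + ∂_j g_{mi} - ∂_m g_{ij}); the metric is diagonal, so only the m = k term contributes.
Non-zero symbols (using the symmetry Γ^k_{ij} = Γ^k_{ji}):
Γ^x_{x x} = (1/2) g^{xx} (∂_x g_{xx} + ∂_x g_{xx} - ∂_x g_{xx}) = (1/2)(exp(-2*x))((2*exp(2*x)) + (2*exp(2*x)) - (2*exp(2*x))) = 1
Γ^x_{y y} = (1/2) g^{xx} (∂_y g_{xy} + ∂_y g_{xy} - ∂_x g_{yy}) = (1/2)(exp(-2*x))((0) + (0) - (2*exp(2*x))) = -1
Γ^y_{x y} = (1/2) g^{yy} (∂_x g_{yy} + ∂_y g_{yx} - ∂_y g_{xy}) = (1/2)(exp(-2*x))((2*exp(2*x)) + (0) - (0)) = 1
All other Christoffel symbols are zero.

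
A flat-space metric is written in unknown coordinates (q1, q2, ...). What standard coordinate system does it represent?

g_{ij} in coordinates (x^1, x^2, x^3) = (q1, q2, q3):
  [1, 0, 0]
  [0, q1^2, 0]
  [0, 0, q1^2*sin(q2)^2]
The line element ds^2 = dq1^2 + q1^2 dq2^2 + q1^2 sin(q2)^2 dq3^2 is dr^2 + r^2 dθ^2 + r^2 sin(θ)^2 dφ^2 with q1 = r, q2 = θ, q3 = φ.
spherical coordinates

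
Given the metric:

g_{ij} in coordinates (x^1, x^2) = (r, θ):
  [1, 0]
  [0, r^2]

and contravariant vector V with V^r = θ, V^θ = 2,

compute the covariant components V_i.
V_i = g_{ij} V^j:
V_r = (1)(θ) + (0)(2) = θ
V_θ = (0)(θ) + (r^2)(2) = 2*r^2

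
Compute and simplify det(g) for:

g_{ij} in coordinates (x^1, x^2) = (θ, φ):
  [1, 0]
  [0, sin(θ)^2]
For a 2×2 metric: det(g) = g_{11}·g_{22} - g_{12}·g_{21}
= (1)·(sin(θ)^2) - (0)·(0)
= sin(θ)^2 - 0
det(g) = sin(θ)^2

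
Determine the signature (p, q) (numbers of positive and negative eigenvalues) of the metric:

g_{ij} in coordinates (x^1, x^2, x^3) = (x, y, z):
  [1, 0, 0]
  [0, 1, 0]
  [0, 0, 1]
The metric is diagonal, so its eigenvalues are the diagonal entries: 1, 1, 1 (at a generic point, where coordinate-dependent entries are positive).
3 positive, 0 negative.
(3, 0) - Riemannian (positive definite)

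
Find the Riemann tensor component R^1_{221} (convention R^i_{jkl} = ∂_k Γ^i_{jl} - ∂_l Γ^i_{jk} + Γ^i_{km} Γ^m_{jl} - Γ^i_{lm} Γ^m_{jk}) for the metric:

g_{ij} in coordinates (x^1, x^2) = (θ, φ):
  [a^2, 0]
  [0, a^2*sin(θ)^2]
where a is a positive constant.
Non-zero Christoffel symbols (Γ^k_{ij} = Γ^k_{ji}):
Γ^θ_{φ φ} = -sin(2*θ)/2
Γ^φ_{θ φ} = 1/tan(θ)
R^θ_{φ φ θ} = ∂_φ Γ^θ_{φ θ} - ∂_θ Γ^θ_{φ φ} + Γ^θ_{φ m} Γ^m_{φ θ} - Γ^θ_{θ m} Γ^m_{φ φ}
  = (0) - (-cos(2*θ)) + (-cos(θ)^2) - (0) = -sin(θ)^2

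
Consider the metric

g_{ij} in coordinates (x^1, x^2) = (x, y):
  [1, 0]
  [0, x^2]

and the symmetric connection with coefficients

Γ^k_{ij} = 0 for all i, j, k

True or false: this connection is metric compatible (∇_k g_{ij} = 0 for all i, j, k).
Using ∇_k g_{ij} = ∂_k g_{ij} - Γ^m_{ki} g_{mj} - Γ^m_{kj} g_{im}:
∇_x g_{yy} = (2*x) - (0) - (0) = 2*x ≠ 0
So the connection is not metric compatible (it is not the Levi-Civita connection).
False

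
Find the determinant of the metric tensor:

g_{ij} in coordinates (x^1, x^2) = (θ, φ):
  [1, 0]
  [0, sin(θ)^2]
For a 2×2 metric: det(g) = g_{11}·g_{22} - g_{12}·g_{21}
= (1)·(sin(θ)^2) - (0)·(0)
= sin(θ)^2 - 0
det(g) = sin(θ)^2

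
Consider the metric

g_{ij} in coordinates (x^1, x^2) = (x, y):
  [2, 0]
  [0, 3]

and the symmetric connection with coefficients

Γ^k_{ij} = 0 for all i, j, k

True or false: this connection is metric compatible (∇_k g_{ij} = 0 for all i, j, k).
Using ∇_k g_{ij} = ∂_k g_{ij} - Γ^m_{ki} g_{mj} - Γ^m_{kj} g_{im}:
e.g. ∇_y g_{xy} = (0) - (0) - (0) = 0
Every component ∇_k g_{ij} vanishes: the connection is metric compatible.
True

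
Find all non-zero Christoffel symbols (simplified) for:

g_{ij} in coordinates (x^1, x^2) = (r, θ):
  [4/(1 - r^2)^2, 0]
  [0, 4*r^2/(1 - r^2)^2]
Using Γ^k_{ij} = (1/2) g^{km} (∂_i g_{mj} + ∂_j g_{mi} - ∂_m g_{ij}); the metric is diagonal, so only the m = k term contributes.
Non-zero symbols (using the symmetry Γ^k_{ij} = Γ^k_{ji}):
Γ^r_{r r} = (1/2) g^{rr} (∂_r g_{rr} + ∂_r g_{rr} - ∂_r g_{rr}) = (1/2)((1 - r^2)^2/4)((16*r/(1 - r^2)^3) + (16*r/(1 - r^2)^3) - (16*r/(1 - r^2)^3)) = 2*r/(1 - r^2)
Γ^r_{θ θ} = (1/2) g^{rr} (∂_θ g_{rθ} + ∂_θ g_{rθ} - ∂_r g_{θθ}) = (1/2)((1 - r^2)^2/4)((0) + (0) - (-8*(r^3 + r)/(r^2 - 1)^3)) = (r^3 + r)/(r^2 - 1)
Γ^θ_{r θ} = (1/2) g^{θθ} (∂_r g_{θθ} + ∂_θ g_{θr} - ∂_θ g_{rθ}) = (1/2)((1 - r^2)^2/(4*r^2))((-8*(r^3 + r)/(r^2 - 1)^3) + (0) - (0)) = (-r^2 - 1)/(r^3 - r)
All other Christoffel symbols are zero.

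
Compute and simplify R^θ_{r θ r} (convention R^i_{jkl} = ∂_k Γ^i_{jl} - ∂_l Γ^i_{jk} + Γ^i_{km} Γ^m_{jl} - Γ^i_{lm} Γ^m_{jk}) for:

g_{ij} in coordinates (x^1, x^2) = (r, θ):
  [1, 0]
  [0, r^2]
Non-zero Christoffel symbols (Γ^k_{ij} = Γ^k_{ji}):
Γ^r_{θ θ} = -r
Γ^θ_{r θ} = 1/r
R^θ_{r θ r} = ∂_θ Γ^θ_{r r} - ∂_r Γ^θ_{r θ} + Γ^θ_{θ m} Γ^m_{r r} - Γ^θ_{r m} Γ^m_{r θ}
  = (0) - (-1/r^2) + (0) - (1/r^2) = 0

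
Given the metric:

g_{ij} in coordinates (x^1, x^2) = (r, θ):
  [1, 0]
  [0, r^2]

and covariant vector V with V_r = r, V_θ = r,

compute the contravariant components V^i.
Inverse metric (diagonal): g^{rr} = 1, g^{θθ} = 1/r^2
V^i = g^{ij} V_j:
V^r = (1)(r) + (0)(r) = r
V^θ = (0)(r) + (1/r^2)(r) = 1/r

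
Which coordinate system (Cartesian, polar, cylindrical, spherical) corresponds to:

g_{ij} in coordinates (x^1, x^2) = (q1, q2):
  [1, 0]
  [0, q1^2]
The line element ds^2 = dq1^2 + q1^2 dq2^2 is dr^2 + r^2 dθ^2 with q1 = r, q2 = θ.
polar coordinates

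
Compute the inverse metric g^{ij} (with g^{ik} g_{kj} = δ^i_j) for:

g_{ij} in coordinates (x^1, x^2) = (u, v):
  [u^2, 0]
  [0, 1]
The metric is diagonal, so g^{ij} is diagonal with entries 1/g_{ii}: diag(1/(u^2), 1).
g^{ij}:
  [1/u^2, 0]
  [0, 1]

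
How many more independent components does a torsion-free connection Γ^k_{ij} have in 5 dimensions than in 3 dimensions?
Independent components in n dimensions: n × n(n+1)/2 = n^2(n+1)/2.
5D: 5 × 15 = 75
3D: 3 × 6 = 18
Difference = 75 - 18 = 57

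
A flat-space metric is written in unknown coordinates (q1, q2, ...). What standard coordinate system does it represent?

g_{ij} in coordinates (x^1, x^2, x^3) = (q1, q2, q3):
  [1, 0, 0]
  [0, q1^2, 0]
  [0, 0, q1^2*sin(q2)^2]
The line element ds^2 = dq1^2 + q1^2 dq2^2 + q1^2 sin(q2)^2 dq3^2 is dr^2 + r^2 dθ^2 + r^2 sin(θ)^2 dφ^2 with q1 = r, q2 = θ, q3 = φ.
spherical coordinates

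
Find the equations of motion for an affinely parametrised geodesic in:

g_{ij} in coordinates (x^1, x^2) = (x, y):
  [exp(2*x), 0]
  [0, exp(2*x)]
Geodesic equation: d^2x^k/dλ^2 + Γ^k_{ij} (dx^i/dλ)(dx^j/dλ) = 0.
Non-zero Christoffel symbols:
Γ^x_{x x} = 1
Γ^x_{y y} = -1
Γ^y_{x y} = 1
Substituting (the symmetric pair Γ^k_{ij}, Γ^k_{ji} combines into a factor 2):
d^2x/dλ^2 + (dx/dλ)^2 - (dy/dλ)^2 = 0
d^2y/dλ^2 + 2 (dx/dλ)(dy/dλ) = 0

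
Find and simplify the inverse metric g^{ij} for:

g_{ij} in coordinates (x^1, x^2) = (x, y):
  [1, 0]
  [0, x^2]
The metric is diagonal, so g^{ij} is diagonal with entries 1/g_{ii}: diag(1, 1/(x^2)).
g^{ij}:
  [1, 0]
  [0, 1/x^2]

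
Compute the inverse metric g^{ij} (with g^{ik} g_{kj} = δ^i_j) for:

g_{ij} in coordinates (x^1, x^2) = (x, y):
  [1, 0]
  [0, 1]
The metric is diagonal, so g^{ij} is diagonal with entries 1/g_{ii}: diag(1, 1).
g^{ij}:
  [1, 0]
  [0, 1]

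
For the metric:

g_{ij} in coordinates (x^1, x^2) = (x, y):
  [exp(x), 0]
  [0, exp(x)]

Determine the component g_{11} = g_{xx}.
With x^1 = x, x^2 = y, g_{11} = g_{xx} is the row-1, column-1 entry of the matrix.
g_{11} = exp(x)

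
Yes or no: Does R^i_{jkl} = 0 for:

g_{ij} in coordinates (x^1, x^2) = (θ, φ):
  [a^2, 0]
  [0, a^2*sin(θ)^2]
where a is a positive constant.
Non-zero Christoffel symbols:
Γ^θ_{φ φ} = -sin(2*θ)/2
Γ^φ_{θ φ} = 1/tan(θ)
Ricci tensor: R_{θθ} = 1, R_{θφ} = 0, R_{φφ} = sin(θ)^2
The Ricci tensor is non-zero, so the Riemann tensor is non-zero: not flat.
No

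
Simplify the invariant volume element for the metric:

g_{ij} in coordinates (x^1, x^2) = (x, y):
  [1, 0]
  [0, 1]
det(g) = 1
√|det(g)| = 1
Volume element: dV = 1 dx dy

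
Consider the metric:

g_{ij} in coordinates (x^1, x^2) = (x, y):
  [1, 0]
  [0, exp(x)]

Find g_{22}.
With x^1 = x, x^2 = y, g_{22} = g_{yy} is the row-2, column-2 entry of the matrix.
g_{22} = exp(x)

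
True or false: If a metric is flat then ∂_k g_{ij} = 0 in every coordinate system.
Flatness means R^i_{jkl} = 0; the components can still vary, e.g. the flat plane in polar coordinates has g_{θθ} = r^2.
False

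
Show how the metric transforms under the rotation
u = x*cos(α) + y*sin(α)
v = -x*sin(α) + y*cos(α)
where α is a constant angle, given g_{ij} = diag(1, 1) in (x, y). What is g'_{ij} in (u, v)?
Invert the transformation: x = u*cos(α) - v*sin(α), y = u*sin(α) + v*cos(α)
g'_{ij} = (∂x^k/∂x'^i)(∂x^l/∂x'^j) g_{kl}; with g_{kl} = δ_{kl} this is Σ_k (∂x^k/∂x'^i)(∂x^k/∂x'^j).
Jacobian: ∂x/∂u = cos(α), ∂x/∂v = -sin(α), ∂y/∂u = sin(α), ∂y/∂v = cos(α)
g'_{uu} = (cos(α))(cos(α)) + (sin(α))(sin(α)) = 1
g'_{uv} = (cos(α))(-sin(α)) + (sin(α))(cos(α)) = 0
g'_{vv} = (-sin(α))(-sin(α)) + (cos(α))(cos(α)) = 1
g'_{ij} = diag(1, 1)
The Euclidean metric is invariant under rotations.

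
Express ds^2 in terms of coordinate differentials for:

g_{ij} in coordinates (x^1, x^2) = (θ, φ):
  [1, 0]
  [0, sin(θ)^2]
ds^2 = g_{ij} dx^i dx^j; only the non-zero components contribute.
ds^2 = dθ^2 + sin(θ)^2 dφ^2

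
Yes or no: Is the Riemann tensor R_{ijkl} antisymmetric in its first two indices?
R_{ijkl} = -R_{jikl} (follows from metric compatibility).
Yes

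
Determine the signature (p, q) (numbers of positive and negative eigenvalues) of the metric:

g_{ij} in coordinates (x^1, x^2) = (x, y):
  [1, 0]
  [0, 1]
The metric is diagonal, so its eigenvalues are the diagonal entries: 1, 1 (at a generic point, where coordinate-dependent entries are positive).
2 positive, 0 negative.
(2, 0) - Riemannian (positive definite)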